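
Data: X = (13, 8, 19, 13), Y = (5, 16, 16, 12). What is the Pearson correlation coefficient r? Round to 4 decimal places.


r = sum((xi-xbar)(yi-ybar)) / sqrt(sum((xi-xbar)^2) * sum((yi-ybar)^2))
n = 4, xbar = 53/4 = 13.25, ybar = 49/4 = 12.25
Sxy = sum((xi-xbar)(yi-ybar)) = 3.75
Sxx = sum((xi-xbar)^2) = 60.75
Syy = sum((yi-ybar)^2) = 80.75
sqrt(Sxx*Syy) ≈ 70.039721
r = Sxy / sqrt(Sxx*Syy) = 3.75 / 70.039721 ≈ 0.053541

0.0535


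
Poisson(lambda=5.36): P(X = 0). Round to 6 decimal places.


P = e^(-lam) * lam^k / k!
e^(-5.36) ≈ 0.004700906
lam^k = 5.36^0 = 1
k! = 0! = 1
P = 0.004700906 * 1 / 1 ≈ 0.004701

0.004701


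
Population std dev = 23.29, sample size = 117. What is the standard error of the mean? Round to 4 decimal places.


SE = sigma / sqrt(n)
sqrt(117) ≈ 10.816654
SE = 23.29 / 10.816654 ≈ 2.153161

2.1532


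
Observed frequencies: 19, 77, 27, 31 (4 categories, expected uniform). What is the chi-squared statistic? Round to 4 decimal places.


chi2 = sum((O-E)^2/E), E = total/4
total = 154, E = 154/4 = 38.5
(19 - 38.5)^2 / 38.5 = 380.25 / 38.5 = 1521/154 ≈ 9.876623
(77 - 38.5)^2 / 38.5 = 1482.25 / 38.5 = 38.5
(27 - 38.5)^2 / 38.5 = 132.25 / 38.5 = 529/154 ≈ 3.435065
(31 - 38.5)^2 / 38.5 = 56.25 / 38.5 = 225/154 ≈ 1.461039
chi2 = 586/11 ≈ 53.272727

53.2727


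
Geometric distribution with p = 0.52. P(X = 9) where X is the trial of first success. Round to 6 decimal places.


P = (1-p)^(k-1) * p
(1-p)^(k-1) = 0.48^8 ≈ 0.002817928
P = 0.002817928 * 0.52 ≈ 0.001465323

0.001465


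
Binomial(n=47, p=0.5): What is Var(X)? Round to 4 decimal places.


Var = n*p*(1-p) = 47 * 0.5 * 0.5 = 11.75

11.7500


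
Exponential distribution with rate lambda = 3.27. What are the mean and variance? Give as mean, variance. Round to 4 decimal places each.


mean = 1/lam, var = 1/lam^2
mean = 1 / 3.27 = 100/327 ≈ 0.305810
lam^2 = 3.27^2 = 10.6929
var = 1 / 10.6929 ≈ 0.093520

0.3058, 0.0935


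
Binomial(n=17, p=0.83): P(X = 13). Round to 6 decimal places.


P = C(n,k) * p^k * (1-p)^(n-k)
C(17,13) = 2380
p^k = 0.83^13 ≈ 0.08871871
(1-p)^(n-k) = 0.17^4 = 0.00083521
P = 2380 * 0.08871871 * 0.00083521 ≈ 0.176355

0.176355


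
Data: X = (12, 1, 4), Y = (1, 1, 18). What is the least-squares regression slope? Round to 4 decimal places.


b = sum((xi-xbar)(yi-ybar)) / sum((xi-xbar)^2)
n = 3, xbar = 17/3 ≈ 5.666667, ybar = 20/3 ≈ 6.666667
Sxy = sum((xi-xbar)(yi-ybar)) = -85/3 ≈ -28.333333
Sxx = sum((xi-xbar)^2) = 194/3 ≈ 64.666667
b = Sxy / Sxx = -85/194 ≈ -0.438144

-0.4381


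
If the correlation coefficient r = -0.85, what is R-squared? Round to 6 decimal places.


R^2 = r^2 = (-0.85)^2 = 0.7225

0.722500


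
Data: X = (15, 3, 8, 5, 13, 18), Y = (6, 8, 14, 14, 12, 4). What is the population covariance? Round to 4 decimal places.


Cov = (1/n)*sum((xi-xbar)(yi-ybar))
n = 6, xbar = 62/6 = 31/3 ≈ 10.333333, ybar = 58/6 = 29/3 ≈ 9.666667
sum((xi-xbar)(yi-ybar)) = -226/3 ≈ -75.333333
Cov = -75.333333 / 6 = -113/9 ≈ -12.555556

-12.5556


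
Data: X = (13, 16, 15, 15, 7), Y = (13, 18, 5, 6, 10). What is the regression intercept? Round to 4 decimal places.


a = ybar - b*xbar, where b = sum((xi-xbar)(yi-ybar)) / sum((xi-xbar)^2)
n = 5, xbar = 66/5 = 13.2, ybar = 52/5 = 10.4
Sxy = sum((xi-xbar)(yi-ybar)) = 5.6
Sxx = sum((xi-xbar)^2) = 52.8
b = Sxy / Sxx = 7/66 ≈ 0.106061
a = 10.4 - 0.106061 * 13.2 = 9

9.0000


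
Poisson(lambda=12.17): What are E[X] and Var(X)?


E[X] = Var(X) = lambda = 12.17

12.17, 12.17


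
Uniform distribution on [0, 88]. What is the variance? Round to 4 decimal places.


Var = (b-a)^2 / 12
(b-a)^2 = (88 - 0)^2 = 7744
Var = 7744/12 ≈ 645.333333

645.3333


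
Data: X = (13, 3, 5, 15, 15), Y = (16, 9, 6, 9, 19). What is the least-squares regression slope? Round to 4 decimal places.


b = sum((xi-xbar)(yi-ybar)) / sum((xi-xbar)^2)
n = 5, xbar = 51/5 = 10.2, ybar = 59/5 = 11.8
Sxy = sum((xi-xbar)(yi-ybar)) = 83.2
Sxx = sum((xi-xbar)^2) = 132.8
b = Sxy / Sxx = 52/83 ≈ 0.626506

0.6265


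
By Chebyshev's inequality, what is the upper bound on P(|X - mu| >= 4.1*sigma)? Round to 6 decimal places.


P <= 1/k^2
k^2 = 4.1^2 = 16.81
1/k^2 = 1 / 16.81 = 100/1681 ≈ 0.05948840

0.059488


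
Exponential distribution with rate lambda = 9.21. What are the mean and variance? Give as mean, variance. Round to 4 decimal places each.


mean = 1/lam, var = 1/lam^2
mean = 1 / 9.21 = 100/921 ≈ 0.108578
lam^2 = 9.21^2 = 84.8241
var = 1 / 84.8241 ≈ 0.011789

0.1086, 0.0118


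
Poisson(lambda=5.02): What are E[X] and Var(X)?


E[X] = Var(X) = lambda = 5.02

5.02, 5.02


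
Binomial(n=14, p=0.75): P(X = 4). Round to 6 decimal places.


P = C(n,k) * p^k * (1-p)^(n-k)
C(14,4) = 1001
p^k = 0.75^4 = 81/256 ≈ 0.3164063
(1-p)^(n-k) = 0.25^10 ≈ 0.0000009536743
P = 1001 * 0.3164063 * 0.0000009536743 ≈ 0.000302

0.000302


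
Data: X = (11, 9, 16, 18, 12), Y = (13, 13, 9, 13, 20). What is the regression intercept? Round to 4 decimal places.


a = ybar - b*xbar, where b = sum((xi-xbar)(yi-ybar)) / sum((xi-xbar)^2)
n = 5, xbar = 66/5 = 13.2, ybar = 68/5 = 13.6
Sxy = sum((xi-xbar)(yi-ybar)) = -19.6
Sxx = sum((xi-xbar)^2) = 54.8
b = Sxy / Sxx = -49/137 ≈ -0.357664
a = 13.6 - (-0.357664) * 13.2 = 2510/137 ≈ 18.321168

18.3212


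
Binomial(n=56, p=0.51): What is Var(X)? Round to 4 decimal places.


Var = n*p*(1-p) = 56 * 0.51 * 0.49 = 13.9944

13.9944


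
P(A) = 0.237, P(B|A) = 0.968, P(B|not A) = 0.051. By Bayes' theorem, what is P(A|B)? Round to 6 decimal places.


P(A|B) = P(B|A)*P(A) / P(B), P(B) = P(B|A)*P(A) + P(B|not A)*P(not A)
P(B|A)*P(A) = 0.968 * 0.237 = 0.229416
P(B|not A)*P(not A) = 0.051 * 0.763 = 0.038913
P(B) = 0.229416 + 0.038913 = 0.268329
P(A|B) = 0.229416 / 0.268329 ≈ 0.85498027

0.854980


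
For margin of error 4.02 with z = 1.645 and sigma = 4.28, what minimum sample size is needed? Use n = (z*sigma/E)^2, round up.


z*sigma/E = 1.645 * 4.28 / 4.02 ≈ 1.751393
(z*sigma/E)^2 ≈ 3.067378
round up: n = 4

4


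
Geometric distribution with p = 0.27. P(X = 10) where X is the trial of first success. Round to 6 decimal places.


P = (1-p)^(k-1) * p
(1-p)^(k-1) = 0.73^9 ≈ 0.05887159
P = 0.05887159 * 0.27 ≈ 0.01589533

0.015895


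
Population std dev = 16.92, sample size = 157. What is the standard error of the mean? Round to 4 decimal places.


SE = sigma / sqrt(n)
sqrt(157) ≈ 12.529964
SE = 16.92 / 12.529964 ≈ 1.350363

1.3504


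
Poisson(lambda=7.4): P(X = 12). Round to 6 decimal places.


P = e^(-lam) * lam^k / k!
e^(-7.4) ≈ 0.0006112528
lam^k = 7.4^12 ≈ 26963771415.920785
k! = 12! = 479001600
P = 0.0006112528 * 26963771415.920785 / 479001600 ≈ 0.034408

0.034408


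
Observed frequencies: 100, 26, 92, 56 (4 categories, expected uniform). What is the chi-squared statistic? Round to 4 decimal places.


chi2 = sum((O-E)^2/E), E = total/4
total = 274, E = 274/4 = 68.5
(100 - 68.5)^2 / 68.5 = 992.25 / 68.5 = 3969/274 ≈ 14.485401
(26 - 68.5)^2 / 68.5 = 1806.25 / 68.5 = 7225/274 ≈ 26.368613
(92 - 68.5)^2 / 68.5 = 552.25 / 68.5 = 2209/274 ≈ 8.062044
(56 - 68.5)^2 / 68.5 = 156.25 / 68.5 = 625/274 ≈ 2.281022
chi2 = 7014/137 ≈ 51.197080

51.1971


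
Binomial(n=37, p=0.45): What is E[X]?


E[X] = n*p = 37 * 0.45 = 16.65

16.65


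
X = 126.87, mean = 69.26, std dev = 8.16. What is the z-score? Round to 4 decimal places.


z = (X - mu) / sigma
X - mu = 126.87 - 69.26 = 57.61
z = 57.61 / 8.16 = 5761/816 ≈ 7.060049

7.0600


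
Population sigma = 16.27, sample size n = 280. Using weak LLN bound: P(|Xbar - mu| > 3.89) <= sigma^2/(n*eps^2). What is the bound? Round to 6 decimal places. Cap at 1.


bound = min(1, sigma^2/(n*eps^2))
sigma^2 = 16.27^2 = 264.7129
n*eps^2 = 280 * 3.89^2 = 280 * 15.1321 = 4236.988
sigma^2/(n*eps^2) = 264.7129 / 4236.988 ≈ 0.06247667

0.062477


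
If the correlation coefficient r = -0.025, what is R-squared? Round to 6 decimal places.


R^2 = r^2 = (-0.025)^2 = 0.000625

0.000625


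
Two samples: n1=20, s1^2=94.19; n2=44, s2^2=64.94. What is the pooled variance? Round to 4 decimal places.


sp^2 = ((n1-1)*s1^2 + (n2-1)*s2^2)/(n1+n2-2)
(n1-1)*s1^2 = 19 * 94.19 = 1789.61
(n2-1)*s2^2 = 43 * 64.94 = 2792.42
numerator = 1789.61 + 2792.42 = 4582.03
n1+n2-2 = 62
sp^2 = 4582.03 / 62 = 458203/6200 ≈ 73.903710

73.9037


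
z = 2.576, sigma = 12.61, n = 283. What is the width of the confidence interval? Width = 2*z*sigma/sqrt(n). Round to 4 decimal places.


width = 2*z*sigma/sqrt(n)
2*z*sigma = 2 * 2.576 * 12.61 = 64.96672
sqrt(283) ≈ 16.822604
width = 64.96672 / 16.822604 ≈ 3.861871

3.8619


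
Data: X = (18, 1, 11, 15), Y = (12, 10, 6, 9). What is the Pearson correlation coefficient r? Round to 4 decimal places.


r = sum((xi-xbar)(yi-ybar)) / sqrt(sum((xi-xbar)^2) * sum((yi-ybar)^2))
n = 4, xbar = 45/4 = 11.25, ybar = 37/4 = 9.25
Sxy = sum((xi-xbar)(yi-ybar)) = 10.75
Sxx = sum((xi-xbar)^2) = 164.75
Syy = sum((yi-ybar)^2) = 18.75
sqrt(Sxx*Syy) ≈ 55.579335
r = Sxy / sqrt(Sxx*Syy) = 10.75 / 55.579335 ≈ 0.193417

0.1934


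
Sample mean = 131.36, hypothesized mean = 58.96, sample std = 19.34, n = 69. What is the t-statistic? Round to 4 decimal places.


t = (xbar - mu0) / (s/sqrt(n))
xbar - mu0 = 131.36 - 58.96 = 72.4
sqrt(69) ≈ 8.30662386
s/sqrt(n) = 19.34 / 8.30662386 ≈ 2.32826240
t = 72.4 / 2.32826240 ≈ 31.096151

31.0962


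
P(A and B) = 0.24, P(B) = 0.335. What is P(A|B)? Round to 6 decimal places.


P(A|B) = P(A and B) / P(B) = 0.24 / 0.335 = 48/67 ≈ 0.71641791

0.716418


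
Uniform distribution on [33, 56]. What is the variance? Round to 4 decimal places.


Var = (b-a)^2 / 12
(b-a)^2 = (56 - 33)^2 = 529
Var = 529/12 ≈ 44.083333

44.0833


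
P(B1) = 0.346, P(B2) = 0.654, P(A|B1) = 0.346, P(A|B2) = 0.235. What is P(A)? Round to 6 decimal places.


P(A) = P(A|B1)*P(B1) + P(A|B2)*P(B2)
P(A|B1)*P(B1) = 0.346 * 0.346 = 0.119716
P(A|B2)*P(B2) = 0.235 * 0.654 = 0.15369
P(A) = 0.119716 + 0.15369 = 0.273406

0.273406


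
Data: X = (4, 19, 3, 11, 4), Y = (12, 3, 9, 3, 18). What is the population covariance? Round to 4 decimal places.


Cov = (1/n)*sum((xi-xbar)(yi-ybar))
n = 5, xbar = 41/5 = 8.2, ybar = 45/5 = 9
sum((xi-xbar)(yi-ybar)) = -132
Cov = -132 / 5 = -26.4

-26.4000


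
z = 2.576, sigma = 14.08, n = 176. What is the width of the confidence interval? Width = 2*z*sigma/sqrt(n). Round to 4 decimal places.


width = 2*z*sigma/sqrt(n)
2*z*sigma = 2 * 2.576 * 14.08 = 72.54016
sqrt(176) ≈ 13.266499
width = 72.54016 / 13.266499 ≈ 5.467920

5.4679


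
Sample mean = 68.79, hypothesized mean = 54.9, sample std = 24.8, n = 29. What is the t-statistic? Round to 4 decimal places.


t = (xbar - mu0) / (s/sqrt(n))
xbar - mu0 = 68.79 - 54.9 = 13.89
sqrt(29) ≈ 5.38516481
s/sqrt(n) = 24.8 / 5.38516481 ≈ 4.60524439
t = 13.89 / 4.60524439 ≈ 3.016127

3.0161


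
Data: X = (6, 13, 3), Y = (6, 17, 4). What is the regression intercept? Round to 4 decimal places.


a = ybar - b*xbar, where b = sum((xi-xbar)(yi-ybar)) / sum((xi-xbar)^2)
n = 3, xbar = 22/3 ≈ 7.333333, ybar = 27/3 = 9
Sxy = sum((xi-xbar)(yi-ybar)) = 71
Sxx = sum((xi-xbar)^2) = 158/3 ≈ 52.666667
b = Sxy / Sxx = 213/158 ≈ 1.348101
a = 9 - 1.348101 * 7.333333 = -70/79 ≈ -0.886076

-0.8861


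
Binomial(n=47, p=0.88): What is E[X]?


E[X] = n*p = 47 * 0.88 = 41.36

41.36


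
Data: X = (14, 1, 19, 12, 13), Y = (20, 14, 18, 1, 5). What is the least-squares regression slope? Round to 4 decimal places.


b = sum((xi-xbar)(yi-ybar)) / sum((xi-xbar)^2)
n = 5, xbar = 59/5 = 11.8, ybar = 58/5 = 11.6
Sxy = sum((xi-xbar)(yi-ybar)) = 28.6
Sxx = sum((xi-xbar)^2) = 174.8
b = Sxy / Sxx = 143/874 ≈ 0.163616

0.1636


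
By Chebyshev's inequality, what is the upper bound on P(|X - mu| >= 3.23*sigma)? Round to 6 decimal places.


P <= 1/k^2
k^2 = 3.23^2 = 10.4329
1/k^2 = 1 / 10.4329 ≈ 0.09585063

0.095851


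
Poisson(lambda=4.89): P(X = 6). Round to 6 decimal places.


P = e^(-lam) * lam^k / k!
e^(-4.89) ≈ 0.007521422
lam^k = 4.89^6 ≈ 13672.664422
k! = 6! = 720
P = 0.007521422 * 13672.664422 / 720 ≈ 0.142830

0.142830


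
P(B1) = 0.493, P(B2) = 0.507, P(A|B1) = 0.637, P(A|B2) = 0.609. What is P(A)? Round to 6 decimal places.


P(A) = P(A|B1)*P(B1) + P(A|B2)*P(B2)
P(A|B1)*P(B1) = 0.637 * 0.493 = 0.314041
P(A|B2)*P(B2) = 0.609 * 0.507 = 0.308763
P(A) = 0.314041 + 0.308763 = 0.622804

0.622804


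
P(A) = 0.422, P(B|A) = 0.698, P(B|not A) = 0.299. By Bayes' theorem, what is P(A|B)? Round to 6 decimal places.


P(A|B) = P(B|A)*P(A) / P(B), P(B) = P(B|A)*P(A) + P(B|not A)*P(not A)
P(B|A)*P(A) = 0.698 * 0.422 = 0.294556
P(B|not A)*P(not A) = 0.299 * 0.578 = 0.172822
P(B) = 0.294556 + 0.172822 = 0.467378
P(A|B) = 0.294556 / 0.467378 ≈ 0.63023078

0.630231


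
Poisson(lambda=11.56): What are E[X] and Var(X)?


E[X] = Var(X) = lambda = 11.56

11.56, 11.56


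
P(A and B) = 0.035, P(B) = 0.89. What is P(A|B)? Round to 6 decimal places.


P(A|B) = P(A and B) / P(B) = 0.035 / 0.89 = 7/178 ≈ 0.03932584

0.039326


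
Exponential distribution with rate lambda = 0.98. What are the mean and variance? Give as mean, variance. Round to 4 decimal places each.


mean = 1/lam, var = 1/lam^2
mean = 1 / 0.98 = 50/49 ≈ 1.020408
lam^2 = 0.98^2 = 0.9604
var = 1 / 0.9604 = 2500/2401 ≈ 1.041233

1.0204, 1.0412


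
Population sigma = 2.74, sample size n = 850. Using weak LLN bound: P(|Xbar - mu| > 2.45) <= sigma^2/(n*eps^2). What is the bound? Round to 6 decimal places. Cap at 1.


bound = min(1, sigma^2/(n*eps^2))
sigma^2 = 2.74^2 = 7.5076
n*eps^2 = 850 * 2.45^2 = 850 * 6.0025 = 5102.125
sigma^2/(n*eps^2) = 7.5076 / 5102.125 ≈ 0.00147147

0.001471


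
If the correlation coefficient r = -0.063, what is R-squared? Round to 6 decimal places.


R^2 = r^2 = (-0.063)^2 = 0.003969

0.003969


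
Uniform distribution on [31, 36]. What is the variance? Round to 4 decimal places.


Var = (b-a)^2 / 12
(b-a)^2 = (36 - 31)^2 = 25
Var = 25/12 ≈ 2.083333

2.0833


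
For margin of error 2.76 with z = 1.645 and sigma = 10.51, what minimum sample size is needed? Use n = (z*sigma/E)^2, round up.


z*sigma/E = 1.645 * 10.51 / 2.76 ≈ 6.264112
(z*sigma/E)^2 ≈ 39.239103
round up: n = 40

40


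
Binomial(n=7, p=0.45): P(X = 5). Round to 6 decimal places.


P = C(n,k) * p^k * (1-p)^(n-k)
C(7,5) = 21
p^k = 0.45^5 ≈ 0.01845281
(1-p)^(n-k) = 0.55^2 = 0.3025
P = 21 * 0.01845281 * 0.3025 ≈ 0.117221

0.117221


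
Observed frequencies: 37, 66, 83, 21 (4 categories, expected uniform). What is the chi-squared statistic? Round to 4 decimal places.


chi2 = sum((O-E)^2/E), E = total/4
total = 207, E = 207/4 = 51.75
(37 - 51.75)^2 / 51.75 = 217.5625 / 51.75 = 3481/828 ≈ 4.204106
(66 - 51.75)^2 / 51.75 = 203.0625 / 51.75 = 361/92 ≈ 3.923913
(83 - 51.75)^2 / 51.75 = 976.5625 / 51.75 = 15625/828 ≈ 18.870773
(21 - 51.75)^2 / 51.75 = 945.5625 / 51.75 = 1681/92 ≈ 18.271739
chi2 = 9371/207 ≈ 45.270531

45.2705


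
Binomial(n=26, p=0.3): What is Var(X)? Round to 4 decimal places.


Var = n*p*(1-p) = 26 * 0.3 * 0.7 = 5.46

5.4600


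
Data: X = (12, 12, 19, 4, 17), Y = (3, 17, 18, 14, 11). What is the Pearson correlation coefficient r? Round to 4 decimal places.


r = sum((xi-xbar)(yi-ybar)) / sqrt(sum((xi-xbar)^2) * sum((yi-ybar)^2))
n = 5, xbar = 64/5 = 12.8, ybar = 63/5 = 12.6
Sxy = sum((xi-xbar)(yi-ybar)) = 18.6
Sxx = sum((xi-xbar)^2) = 134.8
Syy = sum((yi-ybar)^2) = 145.2
sqrt(Sxx*Syy) ≈ 139.903395
r = Sxy / sqrt(Sxx*Syy) = 18.6 / 139.903395 ≈ 0.132949

0.1329


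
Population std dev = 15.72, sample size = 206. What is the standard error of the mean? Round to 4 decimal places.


SE = sigma / sqrt(n)
sqrt(206) ≈ 14.352700
SE = 15.72 / 14.352700 ≈ 1.095264

1.0953


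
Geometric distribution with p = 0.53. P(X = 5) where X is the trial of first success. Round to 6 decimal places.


P = (1-p)^(k-1) * p
(1-p)^(k-1) = 0.47^4 = 0.04879681
P = 0.04879681 * 0.53 ≈ 0.02586231

0.025862


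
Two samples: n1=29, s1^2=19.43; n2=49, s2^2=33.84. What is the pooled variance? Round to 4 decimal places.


sp^2 = ((n1-1)*s1^2 + (n2-1)*s2^2)/(n1+n2-2)
(n1-1)*s1^2 = 28 * 19.43 = 544.04
(n2-1)*s2^2 = 48 * 33.84 = 1624.32
numerator = 544.04 + 1624.32 = 2168.36
n1+n2-2 = 76
sp^2 = 2168.36 / 76 = 54209/1900 ≈ 28.531053

28.5311


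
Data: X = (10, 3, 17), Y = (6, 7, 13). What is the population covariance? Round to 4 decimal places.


Cov = (1/n)*sum((xi-xbar)(yi-ybar))
n = 3, xbar = 30/3 = 10, ybar = 26/3 ≈ 8.666667
sum((xi-xbar)(yi-ybar)) = 42
Cov = 42 / 3 = 14

14.0000


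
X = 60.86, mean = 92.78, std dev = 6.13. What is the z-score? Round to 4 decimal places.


z = (X - mu) / sigma
X - mu = 60.86 - 92.78 = -31.92
z = -31.92 / 6.13 = -3192/613 ≈ -5.207178

-5.2072


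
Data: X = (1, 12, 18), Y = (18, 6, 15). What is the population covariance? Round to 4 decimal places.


Cov = (1/n)*sum((xi-xbar)(yi-ybar))
n = 3, xbar = 31/3 ≈ 10.333333, ybar = 39/3 = 13
sum((xi-xbar)(yi-ybar)) = -43
Cov = -43 / 3 = -43/3 ≈ -14.333333

-14.3333


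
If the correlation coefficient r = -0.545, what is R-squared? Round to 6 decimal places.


R^2 = r^2 = (-0.545)^2 = 0.297025

0.297025


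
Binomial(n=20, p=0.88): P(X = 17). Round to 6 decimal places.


P = C(n,k) * p^k * (1-p)^(n-k)
C(20,17) = 1140
p^k = 0.88^17 ≈ 0.1138166
(1-p)^(n-k) = 0.12^3 = 0.001728
P = 1140 * 0.1138166 * 0.001728 ≈ 0.224210

0.224210


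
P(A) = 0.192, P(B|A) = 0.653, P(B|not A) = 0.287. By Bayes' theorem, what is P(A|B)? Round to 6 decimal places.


P(A|B) = P(B|A)*P(A) / P(B), P(B) = P(B|A)*P(A) + P(B|not A)*P(not A)
P(B|A)*P(A) = 0.653 * 0.192 = 0.125376
P(B|not A)*P(not A) = 0.287 * 0.808 = 0.231896
P(B) = 0.125376 + 0.231896 = 0.357272
P(A|B) = 0.125376 / 0.357272 ≈ 0.35092591

0.350926


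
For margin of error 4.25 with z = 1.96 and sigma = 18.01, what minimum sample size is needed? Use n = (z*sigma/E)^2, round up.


z*sigma/E = 1.96 * 18.01 / 4.25 ≈ 8.305788
(z*sigma/E)^2 ≈ 68.986118
round up: n = 69

69


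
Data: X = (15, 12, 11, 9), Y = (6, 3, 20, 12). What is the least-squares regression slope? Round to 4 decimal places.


b = sum((xi-xbar)(yi-ybar)) / sum((xi-xbar)^2)
n = 4, xbar = 47/4 = 11.75, ybar = 41/4 = 10.25
Sxy = sum((xi-xbar)(yi-ybar)) = -27.75
Sxx = sum((xi-xbar)^2) = 18.75
b = Sxy / Sxx = -1.48

-1.4800


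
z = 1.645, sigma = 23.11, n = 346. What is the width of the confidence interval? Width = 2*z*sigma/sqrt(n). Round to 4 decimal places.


width = 2*z*sigma/sqrt(n)
2*z*sigma = 2 * 1.645 * 23.11 = 76.0319
sqrt(346) ≈ 18.601075
width = 76.0319 / 18.601075 ≈ 4.087500

4.0875


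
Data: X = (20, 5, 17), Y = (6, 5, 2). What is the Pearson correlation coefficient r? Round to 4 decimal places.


r = sum((xi-xbar)(yi-ybar)) / sqrt(sum((xi-xbar)^2) * sum((yi-ybar)^2))
n = 3, xbar = 42/3 = 14, ybar = 13/3 ≈ 4.333333
Sxy = sum((xi-xbar)(yi-ybar)) = -3
Sxx = sum((xi-xbar)^2) = 126
Syy = sum((yi-ybar)^2) = 26/3 ≈ 8.666667
sqrt(Sxx*Syy) ≈ 33.045423
r = Sxy / sqrt(Sxx*Syy) = -3 / 33.045423 ≈ -0.090784

-0.0908


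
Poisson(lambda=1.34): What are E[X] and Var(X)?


E[X] = Var(X) = lambda = 1.34

1.34, 1.34


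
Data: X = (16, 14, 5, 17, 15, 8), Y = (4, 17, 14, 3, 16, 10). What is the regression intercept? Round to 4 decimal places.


a = ybar - b*xbar, where b = sum((xi-xbar)(yi-ybar)) / sum((xi-xbar)^2)
n = 6, xbar = 75/6 = 12.5, ybar = 64/6 = 32/3 ≈ 10.666667
Sxy = sum((xi-xbar)(yi-ybar)) = -57
Sxx = sum((xi-xbar)^2) = 117.5
b = Sxy / Sxx = -114/235 ≈ -0.485106
a = 10.666667 - (-0.485106) * 12.5 = 2359/141 ≈ 16.730496

16.7305


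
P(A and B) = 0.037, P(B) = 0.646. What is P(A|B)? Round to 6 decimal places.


P(A|B) = P(A and B) / P(B) = 0.037 / 0.646 = 37/646 ≈ 0.05727554

0.057276


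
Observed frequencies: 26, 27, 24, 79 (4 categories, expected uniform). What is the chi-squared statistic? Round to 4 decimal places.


chi2 = sum((O-E)^2/E), E = total/4
total = 156, E = 156/4 = 39
(26 - 39)^2 / 39 = 169 / 39 = 13/3 ≈ 4.333333
(27 - 39)^2 / 39 = 144 / 39 = 48/13 ≈ 3.692308
(24 - 39)^2 / 39 = 225 / 39 = 75/13 ≈ 5.769231
(79 - 39)^2 / 39 = 1600 / 39 = 1600/39 ≈ 41.025641
chi2 = 2138/39 ≈ 54.820513

54.8205


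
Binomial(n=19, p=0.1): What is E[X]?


E[X] = n*p = 19 * 0.1 = 1.9

1.9


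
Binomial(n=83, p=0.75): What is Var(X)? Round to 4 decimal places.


Var = n*p*(1-p) = 83 * 0.75 * 0.25 = 15.5625

15.5625


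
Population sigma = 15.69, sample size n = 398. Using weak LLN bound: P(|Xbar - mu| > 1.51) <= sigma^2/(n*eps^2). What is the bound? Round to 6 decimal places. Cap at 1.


bound = min(1, sigma^2/(n*eps^2))
sigma^2 = 15.69^2 = 246.1761
n*eps^2 = 398 * 1.51^2 = 398 * 2.2801 = 907.4798
sigma^2/(n*eps^2) = 246.1761 / 907.4798 ≈ 0.27127447

0.271274


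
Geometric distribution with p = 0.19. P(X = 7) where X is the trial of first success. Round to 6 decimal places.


P = (1-p)^(k-1) * p
(1-p)^(k-1) = 0.81^6 ≈ 0.2824295
P = 0.2824295 * 0.19 ≈ 0.05366161

0.053662


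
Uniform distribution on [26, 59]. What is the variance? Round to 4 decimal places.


Var = (b-a)^2 / 12
(b-a)^2 = (59 - 26)^2 = 1089
Var = 1089/12 = 90.75

90.7500


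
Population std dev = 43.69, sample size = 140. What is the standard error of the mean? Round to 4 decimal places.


SE = sigma / sqrt(n)
sqrt(140) ≈ 11.832160
SE = 43.69 / 11.832160 ≈ 3.692479

3.6925


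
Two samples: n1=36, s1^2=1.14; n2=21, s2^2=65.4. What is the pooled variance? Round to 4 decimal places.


sp^2 = ((n1-1)*s1^2 + (n2-1)*s2^2)/(n1+n2-2)
(n1-1)*s1^2 = 35 * 1.14 = 39.9
(n2-1)*s2^2 = 20 * 65.4 = 1308
numerator = 39.9 + 1308 = 1347.9
n1+n2-2 = 55
sp^2 = 1347.9 / 55 = 13479/550 ≈ 24.507273

24.5073


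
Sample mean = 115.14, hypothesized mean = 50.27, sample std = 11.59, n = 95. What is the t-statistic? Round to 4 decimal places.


t = (xbar - mu0) / (s/sqrt(n))
xbar - mu0 = 115.14 - 50.27 = 64.87
sqrt(95) ≈ 9.74679434
s/sqrt(n) = 11.59 / 9.74679434 ≈ 1.18910891
t = 64.87 / 1.18910891 ≈ 54.553455

54.5535


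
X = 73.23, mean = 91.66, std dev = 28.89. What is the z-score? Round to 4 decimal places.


z = (X - mu) / sigma
X - mu = 73.23 - 91.66 = -18.43
z = -18.43 / 28.89 = -1843/2889 ≈ -0.637937

-0.6379


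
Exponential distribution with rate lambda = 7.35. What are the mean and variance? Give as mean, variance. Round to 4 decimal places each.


mean = 1/lam, var = 1/lam^2
mean = 1 / 7.35 = 20/147 ≈ 0.136054
lam^2 = 7.35^2 = 54.0225
var = 1 / 54.0225 ≈ 0.018511

0.1361, 0.0185


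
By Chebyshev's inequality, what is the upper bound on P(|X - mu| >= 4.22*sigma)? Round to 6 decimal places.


P <= 1/k^2
k^2 = 4.22^2 = 17.8084
1/k^2 = 1 / 17.8084 ≈ 0.05615328

0.056153


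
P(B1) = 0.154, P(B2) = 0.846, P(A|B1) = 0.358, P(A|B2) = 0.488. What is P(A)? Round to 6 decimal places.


P(A) = P(A|B1)*P(B1) + P(A|B2)*P(B2)
P(A|B1)*P(B1) = 0.358 * 0.154 = 0.055132
P(A|B2)*P(B2) = 0.488 * 0.846 = 0.412848
P(A) = 0.055132 + 0.412848 = 0.46798

0.467980


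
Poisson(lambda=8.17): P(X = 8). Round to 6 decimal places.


P = e^(-lam) * lam^k / k!
e^(-8.17) ≈ 0.0002830180
lam^k = 8.17^8 ≈ 19850728.625047
k! = 8! = 40320
P = 0.0002830180 * 19850728.625047 / 40320 ≈ 0.139338

0.139338


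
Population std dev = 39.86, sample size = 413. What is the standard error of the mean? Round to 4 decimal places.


SE = sigma / sqrt(n)
sqrt(413) ≈ 20.322401
SE = 39.86 / 20.322401 ≈ 1.961382

1.9614


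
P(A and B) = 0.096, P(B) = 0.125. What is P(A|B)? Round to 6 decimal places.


P(A|B) = P(A and B) / P(B) = 0.096 / 0.125 = 0.768

0.768000


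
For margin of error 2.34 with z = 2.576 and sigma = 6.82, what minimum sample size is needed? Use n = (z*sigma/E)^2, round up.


z*sigma/E = 2.576 * 6.82 / 2.34 ≈ 7.507829
(z*sigma/E)^2 ≈ 56.367497
round up: n = 57

57


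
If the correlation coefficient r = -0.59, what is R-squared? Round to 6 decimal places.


R^2 = r^2 = (-0.59)^2 = 0.3481

0.348100


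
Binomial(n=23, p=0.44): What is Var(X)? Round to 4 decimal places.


Var = n*p*(1-p) = 23 * 0.44 * 0.56 = 5.6672

5.6672


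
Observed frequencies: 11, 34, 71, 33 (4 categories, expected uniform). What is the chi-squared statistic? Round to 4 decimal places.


chi2 = sum((O-E)^2/E), E = total/4
total = 149, E = 149/4 = 37.25
(11 - 37.25)^2 / 37.25 = 689.0625 / 37.25 = 11025/596 ≈ 18.498322
(34 - 37.25)^2 / 37.25 = 10.5625 / 37.25 = 169/596 ≈ 0.283557
(71 - 37.25)^2 / 37.25 = 1139.0625 / 37.25 = 18225/596 ≈ 30.578859
(33 - 37.25)^2 / 37.25 = 18.0625 / 37.25 = 289/596 ≈ 0.484899
chi2 = 7427/149 ≈ 49.845638

49.8456


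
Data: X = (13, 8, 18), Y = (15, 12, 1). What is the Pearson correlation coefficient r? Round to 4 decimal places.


r = sum((xi-xbar)(yi-ybar)) / sqrt(sum((xi-xbar)^2) * sum((yi-ybar)^2))
n = 3, xbar = 39/3 = 13, ybar = 28/3 ≈ 9.333333
Sxy = sum((xi-xbar)(yi-ybar)) = -55
Sxx = sum((xi-xbar)^2) = 50
Syy = sum((yi-ybar)^2) = 326/3 ≈ 108.666667
sqrt(Sxx*Syy) ≈ 73.711148
r = Sxy / sqrt(Sxx*Syy) = -55 / 73.711148 ≈ -0.746156

-0.7462


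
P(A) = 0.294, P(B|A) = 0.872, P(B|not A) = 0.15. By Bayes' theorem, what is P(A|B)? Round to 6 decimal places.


P(A|B) = P(B|A)*P(A) / P(B), P(B) = P(B|A)*P(A) + P(B|not A)*P(not A)
P(B|A)*P(A) = 0.872 * 0.294 = 0.256368
P(B|not A)*P(not A) = 0.15 * 0.706 = 0.1059
P(B) = 0.256368 + 0.1059 = 0.362268
P(A|B) = 0.256368 / 0.362268 ≈ 0.70767498

0.707675


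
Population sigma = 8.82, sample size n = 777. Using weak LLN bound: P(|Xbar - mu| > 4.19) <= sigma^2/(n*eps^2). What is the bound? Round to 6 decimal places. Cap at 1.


bound = min(1, sigma^2/(n*eps^2))
sigma^2 = 8.82^2 = 77.7924
n*eps^2 = 777 * 4.19^2 = 777 * 17.5561 = 13641.0897
sigma^2/(n*eps^2) = 77.7924 / 13641.0897 ≈ 0.00570280

0.005703


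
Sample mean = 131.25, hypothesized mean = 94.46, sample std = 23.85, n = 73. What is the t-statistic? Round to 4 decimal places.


t = (xbar - mu0) / (s/sqrt(n))
xbar - mu0 = 131.25 - 94.46 = 36.79
sqrt(73) ≈ 8.54400375
s/sqrt(n) = 23.85 / 8.54400375 ≈ 2.79143136
t = 36.79 / 2.79143136 ≈ 13.179618

13.1796


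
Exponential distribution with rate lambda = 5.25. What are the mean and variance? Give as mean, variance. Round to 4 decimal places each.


mean = 1/lam, var = 1/lam^2
mean = 1 / 5.25 = 4/21 ≈ 0.190476
lam^2 = 5.25^2 = 27.5625
var = 1 / 27.5625 = 16/441 ≈ 0.036281

0.1905, 0.0363


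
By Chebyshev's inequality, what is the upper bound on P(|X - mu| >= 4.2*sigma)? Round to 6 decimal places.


P <= 1/k^2
k^2 = 4.2^2 = 17.64
1/k^2 = 1 / 17.64 = 25/441 ≈ 0.05668934

0.056689


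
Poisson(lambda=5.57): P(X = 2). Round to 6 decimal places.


P = e^(-lam) * lam^k / k!
e^(-5.57) ≈ 0.003810480
lam^k = 5.57^2 = 31.0249
k! = 2! = 2
P = 0.003810480 * 31.0249 / 2 ≈ 0.059110

0.059110


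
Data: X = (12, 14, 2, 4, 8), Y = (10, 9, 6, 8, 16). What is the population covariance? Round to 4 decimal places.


Cov = (1/n)*sum((xi-xbar)(yi-ybar))
n = 5, xbar = 40/5 = 8, ybar = 49/5 = 9.8
sum((xi-xbar)(yi-ybar)) = 26
Cov = 26 / 5 = 5.2

5.2000


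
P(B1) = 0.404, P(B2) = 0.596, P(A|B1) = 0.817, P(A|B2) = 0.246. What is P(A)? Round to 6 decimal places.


P(A) = P(A|B1)*P(B1) + P(A|B2)*P(B2)
P(A|B1)*P(B1) = 0.817 * 0.404 = 0.330068
P(A|B2)*P(B2) = 0.246 * 0.596 = 0.146616
P(A) = 0.330068 + 0.146616 = 0.476684

0.476684


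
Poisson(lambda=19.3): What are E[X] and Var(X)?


E[X] = Var(X) = lambda = 19.3

19.3, 19.3


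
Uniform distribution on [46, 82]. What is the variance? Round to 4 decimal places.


Var = (b-a)^2 / 12
(b-a)^2 = (82 - 46)^2 = 1296
Var = 1296/12 = 108

108.0000


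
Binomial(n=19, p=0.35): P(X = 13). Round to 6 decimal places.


P = C(n,k) * p^k * (1-p)^(n-k)
C(19,13) = 27132
p^k = 0.35^13 ≈ 0.000001182727
(1-p)^(n-k) = 0.65^6 ≈ 0.07541889
P = 27132 * 0.000001182727 * 0.07541889 ≈ 0.002420

0.002420


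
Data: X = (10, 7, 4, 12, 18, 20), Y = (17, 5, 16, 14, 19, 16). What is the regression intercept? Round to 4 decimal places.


a = ybar - b*xbar, where b = sum((xi-xbar)(yi-ybar)) / sum((xi-xbar)^2)
n = 6, xbar = 71/6 ≈ 11.833333, ybar = 87/6 = 14.5
Sxy = sum((xi-xbar)(yi-ybar)) = 69.5
Sxx = sum((xi-xbar)^2) = 1157/6 ≈ 192.833333
b = Sxy / Sxx = 417/1157 ≈ 0.360415
a = 14.5 - 0.360415 * 11.833333 = 11842/1157 ≈ 10.235091

10.2351


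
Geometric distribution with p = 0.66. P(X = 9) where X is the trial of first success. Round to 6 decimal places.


P = (1-p)^(k-1) * p
(1-p)^(k-1) = 0.34^8 ≈ 0.0001785794
P = 0.0001785794 * 0.66 ≈ 0.0001178624

0.000118


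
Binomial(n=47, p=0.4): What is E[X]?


E[X] = n*p = 47 * 0.4 = 18.8

18.8


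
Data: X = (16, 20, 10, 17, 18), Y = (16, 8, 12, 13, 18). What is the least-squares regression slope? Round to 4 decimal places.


b = sum((xi-xbar)(yi-ybar)) / sum((xi-xbar)^2)
n = 5, xbar = 81/5 = 16.2, ybar = 67/5 = 13.4
Sxy = sum((xi-xbar)(yi-ybar)) = -4.4
Sxx = sum((xi-xbar)^2) = 56.8
b = Sxy / Sxx = -11/142 ≈ -0.077465

-0.0775


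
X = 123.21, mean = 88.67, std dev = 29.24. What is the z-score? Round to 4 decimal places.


z = (X - mu) / sigma
X - mu = 123.21 - 88.67 = 34.54
z = 34.54 / 29.24 = 1727/1462 ≈ 1.181259

1.1813


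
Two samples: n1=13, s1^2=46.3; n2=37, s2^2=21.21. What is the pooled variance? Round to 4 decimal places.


sp^2 = ((n1-1)*s1^2 + (n2-1)*s2^2)/(n1+n2-2)
(n1-1)*s1^2 = 12 * 46.3 = 555.6
(n2-1)*s2^2 = 36 * 21.21 = 763.56
numerator = 555.6 + 763.56 = 1319.16
n1+n2-2 = 48
sp^2 = 1319.16 / 48 = 27.4825

27.4825


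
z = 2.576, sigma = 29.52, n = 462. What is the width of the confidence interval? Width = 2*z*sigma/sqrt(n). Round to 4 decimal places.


width = 2*z*sigma/sqrt(n)
2*z*sigma = 2 * 2.576 * 29.52 = 152.08704
sqrt(462) ≈ 21.494185
width = 152.08704 / 21.494185 ≈ 7.075729

7.0757


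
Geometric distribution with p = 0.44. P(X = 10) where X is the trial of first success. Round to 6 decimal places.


P = (1-p)^(k-1) * p
(1-p)^(k-1) = 0.56^9 ≈ 0.005416169
P = 0.005416169 * 0.44 ≈ 0.002383115

0.002383


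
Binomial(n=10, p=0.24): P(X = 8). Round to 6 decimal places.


P = C(n,k) * p^k * (1-p)^(n-k)
C(10,8) = 45
p^k = 0.24^8 ≈ 0.00001100753
(1-p)^(n-k) = 0.76^2 = 0.5776
P = 45 * 0.00001100753 * 0.5776 ≈ 0.000286

0.000286


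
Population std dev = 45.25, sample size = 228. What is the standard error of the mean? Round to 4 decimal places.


SE = sigma / sqrt(n)
sqrt(228) ≈ 15.099669
SE = 45.25 / 15.099669 ≈ 2.996754

2.9968


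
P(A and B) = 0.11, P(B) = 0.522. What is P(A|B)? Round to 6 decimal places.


P(A|B) = P(A and B) / P(B) = 0.11 / 0.522 = 55/261 ≈ 0.21072797

0.210728


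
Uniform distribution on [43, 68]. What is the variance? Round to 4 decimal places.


Var = (b-a)^2 / 12
(b-a)^2 = (68 - 43)^2 = 625
Var = 625/12 ≈ 52.083333

52.0833


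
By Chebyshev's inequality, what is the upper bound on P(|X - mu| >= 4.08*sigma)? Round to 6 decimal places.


P <= 1/k^2
k^2 = 4.08^2 = 16.6464
1/k^2 = 1 / 16.6464 ≈ 0.06007305

0.060073


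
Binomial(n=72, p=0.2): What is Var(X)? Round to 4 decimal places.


Var = n*p*(1-p) = 72 * 0.2 * 0.8 = 11.52

11.5200


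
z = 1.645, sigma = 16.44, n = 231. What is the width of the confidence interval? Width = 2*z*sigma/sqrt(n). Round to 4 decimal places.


width = 2*z*sigma/sqrt(n)
2*z*sigma = 2 * 1.645 * 16.44 = 54.0876
sqrt(231) ≈ 15.198684
width = 54.0876 / 15.198684 ≈ 3.558703

3.5587


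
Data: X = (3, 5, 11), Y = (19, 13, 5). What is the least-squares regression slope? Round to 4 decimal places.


b = sum((xi-xbar)(yi-ybar)) / sum((xi-xbar)^2)
n = 3, xbar = 19/3 ≈ 6.333333, ybar = 37/3 ≈ 12.333333
Sxy = sum((xi-xbar)(yi-ybar)) = -172/3 ≈ -57.333333
Sxx = sum((xi-xbar)^2) = 104/3 ≈ 34.666667
b = Sxy / Sxx = -43/26 ≈ -1.653846

-1.6538


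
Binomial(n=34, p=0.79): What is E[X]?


E[X] = n*p = 34 * 0.79 = 26.86

26.86


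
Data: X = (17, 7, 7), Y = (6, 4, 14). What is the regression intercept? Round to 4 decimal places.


a = ybar - b*xbar, where b = sum((xi-xbar)(yi-ybar)) / sum((xi-xbar)^2)
n = 3, xbar = 31/3 ≈ 10.333333, ybar = 24/3 = 8
Sxy = sum((xi-xbar)(yi-ybar)) = -20
Sxx = sum((xi-xbar)^2) = 200/3 ≈ 66.666667
b = Sxy / Sxx = -0.3
a = 8 - (-0.3) * 10.333333 = 11.1

11.1000


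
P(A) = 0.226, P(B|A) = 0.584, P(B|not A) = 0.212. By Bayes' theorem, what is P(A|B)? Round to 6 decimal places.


P(A|B) = P(B|A)*P(A) / P(B), P(B) = P(B|A)*P(A) + P(B|not A)*P(not A)
P(B|A)*P(A) = 0.584 * 0.226 = 0.131984
P(B|not A)*P(not A) = 0.212 * 0.774 = 0.164088
P(B) = 0.131984 + 0.164088 = 0.296072
P(A|B) = 0.131984 / 0.296072 ≈ 0.44578346

0.445783


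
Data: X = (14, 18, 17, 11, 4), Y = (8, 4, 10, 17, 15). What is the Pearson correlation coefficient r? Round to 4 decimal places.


r = sum((xi-xbar)(yi-ybar)) / sqrt(sum((xi-xbar)^2) * sum((yi-ybar)^2))
n = 5, xbar = 64/5 = 12.8, ybar = 54/5 = 10.8
Sxy = sum((xi-xbar)(yi-ybar)) = -90.2
Sxx = sum((xi-xbar)^2) = 126.8
Syy = sum((yi-ybar)^2) = 110.8
sqrt(Sxx*Syy) ≈ 118.530334
r = Sxy / sqrt(Sxx*Syy) = -90.2 / 118.530334 ≈ -0.760987

-0.7610


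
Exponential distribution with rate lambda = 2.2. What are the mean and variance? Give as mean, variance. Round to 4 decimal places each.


mean = 1/lam, var = 1/lam^2
mean = 1 / 2.2 = 5/11 ≈ 0.454545
lam^2 = 2.2^2 = 4.84
var = 1 / 4.84 = 25/121 ≈ 0.206612

0.4545, 0.2066


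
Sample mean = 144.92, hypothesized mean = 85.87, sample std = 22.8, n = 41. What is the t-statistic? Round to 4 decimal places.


t = (xbar - mu0) / (s/sqrt(n))
xbar - mu0 = 144.92 - 85.87 = 59.05
sqrt(41) ≈ 6.40312424
s/sqrt(n) = 22.8 / 6.40312424 ≈ 3.56076177
t = 59.05 / 3.56076177 ≈ 16.583530

16.5835


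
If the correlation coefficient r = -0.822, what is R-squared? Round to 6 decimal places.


R^2 = r^2 = (-0.822)^2 = 0.675684

0.675684


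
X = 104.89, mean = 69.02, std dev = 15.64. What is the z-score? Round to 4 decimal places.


z = (X - mu) / sigma
X - mu = 104.89 - 69.02 = 35.87
z = 35.87 / 15.64 = 211/92 ≈ 2.293478

2.2935


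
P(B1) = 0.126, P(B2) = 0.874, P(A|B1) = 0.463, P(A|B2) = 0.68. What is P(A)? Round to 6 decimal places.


P(A) = P(A|B1)*P(B1) + P(A|B2)*P(B2)
P(A|B1)*P(B1) = 0.463 * 0.126 = 0.058338
P(A|B2)*P(B2) = 0.68 * 0.874 = 0.59432
P(A) = 0.058338 + 0.59432 = 0.652658

0.652658


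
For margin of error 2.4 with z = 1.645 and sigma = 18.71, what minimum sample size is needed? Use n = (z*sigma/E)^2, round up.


z*sigma/E = 1.645 * 18.71 / 2.4 ≈ 12.824146
(z*sigma/E)^2 ≈ 164.458716
round up: n = 165

165


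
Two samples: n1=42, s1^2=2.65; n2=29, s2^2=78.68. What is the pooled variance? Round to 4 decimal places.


sp^2 = ((n1-1)*s1^2 + (n2-1)*s2^2)/(n1+n2-2)
(n1-1)*s1^2 = 41 * 2.65 = 108.65
(n2-1)*s2^2 = 28 * 78.68 = 2203.04
numerator = 108.65 + 2203.04 = 2311.69
n1+n2-2 = 69
sp^2 = 2311.69 / 69 = 231169/6900 ≈ 33.502754

33.5028


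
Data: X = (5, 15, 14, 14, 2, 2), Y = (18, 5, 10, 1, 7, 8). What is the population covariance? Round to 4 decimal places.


Cov = (1/n)*sum((xi-xbar)(yi-ybar))
n = 6, xbar = 52/6 = 26/3 ≈ 8.666667, ybar = 49/6 ≈ 8.166667
sum((xi-xbar)(yi-ybar)) = -227/3 ≈ -75.666667
Cov = -75.666667 / 6 = -227/18 ≈ -12.611111

-12.6111


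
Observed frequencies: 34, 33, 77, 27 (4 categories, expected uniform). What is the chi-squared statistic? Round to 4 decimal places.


chi2 = sum((O-E)^2/E), E = total/4
total = 171, E = 171/4 = 42.75
(34 - 42.75)^2 / 42.75 = 76.5625 / 42.75 = 1225/684 ≈ 1.790936
(33 - 42.75)^2 / 42.75 = 95.0625 / 42.75 = 169/76 ≈ 2.223684
(77 - 42.75)^2 / 42.75 = 1173.0625 / 42.75 = 18769/684 ≈ 27.440058
(27 - 42.75)^2 / 42.75 = 248.0625 / 42.75 = 441/76 ≈ 5.802632
chi2 = 6371/171 ≈ 37.257310

37.2573


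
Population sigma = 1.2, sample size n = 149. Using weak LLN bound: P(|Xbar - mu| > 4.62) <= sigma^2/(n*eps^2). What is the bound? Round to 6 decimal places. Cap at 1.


bound = min(1, sigma^2/(n*eps^2))
sigma^2 = 1.2^2 = 1.44
n*eps^2 = 149 * 4.62^2 = 149 * 21.3444 = 3180.3156
sigma^2/(n*eps^2) = 1.44 / 3180.3156 ≈ 0.00045279

0.000453


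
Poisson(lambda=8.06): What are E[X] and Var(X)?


E[X] = Var(X) = lambda = 8.06

8.06, 8.06


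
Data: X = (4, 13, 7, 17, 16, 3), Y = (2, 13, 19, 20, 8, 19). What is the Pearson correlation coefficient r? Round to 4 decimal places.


r = sum((xi-xbar)(yi-ybar)) / sqrt(sum((xi-xbar)^2) * sum((yi-ybar)^2))
n = 6, xbar = 60/6 = 10, ybar = 81/6 = 13.5
Sxy = sum((xi-xbar)(yi-ybar)) = 25
Sxx = sum((xi-xbar)^2) = 188
Syy = sum((yi-ybar)^2) = 265.5
sqrt(Sxx*Syy) ≈ 223.414413
r = Sxy / sqrt(Sxx*Syy) = 25 / 223.414413 ≈ 0.111900

0.1119


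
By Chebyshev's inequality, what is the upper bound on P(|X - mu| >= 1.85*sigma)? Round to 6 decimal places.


P <= 1/k^2
k^2 = 1.85^2 = 3.4225
1/k^2 = 1 / 3.4225 = 400/1369 ≈ 0.29218408

0.292184


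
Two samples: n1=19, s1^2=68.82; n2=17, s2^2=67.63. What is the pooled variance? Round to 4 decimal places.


sp^2 = ((n1-1)*s1^2 + (n2-1)*s2^2)/(n1+n2-2)
(n1-1)*s1^2 = 18 * 68.82 = 1238.76
(n2-1)*s2^2 = 16 * 67.63 = 1082.08
numerator = 1238.76 + 1082.08 = 2320.84
n1+n2-2 = 34
sp^2 = 2320.84 / 34 = 68.26

68.2600


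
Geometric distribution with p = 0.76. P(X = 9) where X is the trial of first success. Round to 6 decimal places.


P = (1-p)^(k-1) * p
(1-p)^(k-1) = 0.24^8 ≈ 0.00001100753
P = 0.00001100753 * 0.76 ≈ 0.000008365724

0.000008


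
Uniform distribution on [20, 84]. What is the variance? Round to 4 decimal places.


Var = (b-a)^2 / 12
(b-a)^2 = (84 - 20)^2 = 4096
Var = 4096/12 ≈ 341.333333

341.3333


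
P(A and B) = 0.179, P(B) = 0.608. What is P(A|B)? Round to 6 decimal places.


P(A|B) = P(A and B) / P(B) = 0.179 / 0.608 = 179/608 ≈ 0.29440789

0.294408


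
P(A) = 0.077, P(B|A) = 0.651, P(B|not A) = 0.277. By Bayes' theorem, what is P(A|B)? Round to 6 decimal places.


P(A|B) = P(B|A)*P(A) / P(B), P(B) = P(B|A)*P(A) + P(B|not A)*P(not A)
P(B|A)*P(A) = 0.651 * 0.077 = 0.050127
P(B|not A)*P(not A) = 0.277 * 0.923 = 0.255671
P(B) = 0.050127 + 0.255671 = 0.305798
P(A|B) = 0.050127 / 0.305798 ≈ 0.16392194

0.163922


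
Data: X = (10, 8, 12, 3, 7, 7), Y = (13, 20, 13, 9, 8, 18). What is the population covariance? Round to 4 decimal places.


Cov = (1/n)*sum((xi-xbar)(yi-ybar))
n = 6, xbar = 47/6 ≈ 7.833333, ybar = 81/6 = 13.5
sum((xi-xbar)(yi-ybar)) = 20.5
Cov = 20.5 / 6 = 41/12 ≈ 3.416667

3.4167


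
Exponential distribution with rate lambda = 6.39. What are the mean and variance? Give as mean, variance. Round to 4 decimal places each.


mean = 1/lam, var = 1/lam^2
mean = 1 / 6.39 = 100/639 ≈ 0.156495
lam^2 = 6.39^2 = 40.8321
var = 1 / 40.8321 ≈ 0.024491

0.1565, 0.0245


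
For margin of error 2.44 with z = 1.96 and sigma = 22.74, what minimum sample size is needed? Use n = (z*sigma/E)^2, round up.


z*sigma/E = 1.96 * 22.74 / 2.44 = 55713/3050 ≈ 18.266557
(z*sigma/E)^2 ≈ 333.667118
round up: n = 334

334


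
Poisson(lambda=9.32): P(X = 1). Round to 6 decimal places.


P = e^(-lam) * lam^k / k!
e^(-9.32) ≈ 0.00008961391
lam^k = 9.32^1 = 9.32
k! = 1! = 1
P = 0.00008961391 * 9.32 / 1 ≈ 0.000835

0.000835


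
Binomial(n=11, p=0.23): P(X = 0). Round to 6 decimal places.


P = C(n,k) * p^k * (1-p)^(n-k)
C(11,0) = 1
p^k = 0.23^0 = 1
(1-p)^(n-k) = 0.77^11 ≈ 0.05641544
P = 1 * 1 * 0.05641544 ≈ 0.056415

0.056415


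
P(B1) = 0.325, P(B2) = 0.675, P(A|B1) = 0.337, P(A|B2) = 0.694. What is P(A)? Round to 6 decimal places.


P(A) = P(A|B1)*P(B1) + P(A|B2)*P(B2)
P(A|B1)*P(B1) = 0.337 * 0.325 = 0.109525
P(A|B2)*P(B2) = 0.694 * 0.675 = 0.46845
P(A) = 0.109525 + 0.46845 = 0.577975

0.577975
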